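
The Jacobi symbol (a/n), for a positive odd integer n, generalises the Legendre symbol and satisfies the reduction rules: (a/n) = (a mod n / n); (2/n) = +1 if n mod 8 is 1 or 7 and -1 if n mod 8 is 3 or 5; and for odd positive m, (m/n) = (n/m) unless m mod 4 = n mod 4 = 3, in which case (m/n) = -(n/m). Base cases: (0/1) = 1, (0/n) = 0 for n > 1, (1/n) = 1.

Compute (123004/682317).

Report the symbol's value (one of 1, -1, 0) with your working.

1

factor out 2^2: 123004 = 2^2·30751; with 682317 mod 8 = 5, (2/682317) = -1; sign now +1; continue with (30751/682317)
flip (30751/682317) -> (682317/30751): both odd, 30751 mod 4 = 3, 682317 mod 4 = 1, so the flip contributes +1; sign now +1
(682317/30751): 682317 mod 30751 = 5795, so (682317/30751) = (5795/30751)
flip (5795/30751) -> (30751/5795): both odd, 5795 mod 4 = 3, 30751 mod 4 = 3, so the flip contributes -1; sign now -1
(30751/5795): 30751 mod 5795 = 1776, so (30751/5795) = (1776/5795)
factor out 2^4: 1776 = 2^4·111; with 5795 mod 8 = 3, (2/5795) = -1; sign now -1; continue with (111/5795)
flip (111/5795) -> (5795/111): both odd, 111 mod 4 = 3, 5795 mod 4 = 3, so the flip contributes -1; sign now +1
(5795/111): 5795 mod 111 = 23, so (5795/111) = (23/111)
flip (23/111) -> (111/23): both odd, 23 mod 4 = 3, 111 mod 4 = 3, so the flip contributes -1; sign now -1
(111/23): 111 mod 23 = 19, so (111/23) = (19/23)
flip (19/23) -> (23/19): both odd, 19 mod 4 = 3, 23 mod 4 = 3, so the flip contributes -1; sign now +1
(23/19): 23 mod 19 = 4, so (23/19) = (4/19)
factor out 2^2: 4 = 2^2·1; with 19 mod 8 = 3, (2/19) = -1; sign now +1; continue with (1/19)
reached (1/19) = 1, so the symbol is +1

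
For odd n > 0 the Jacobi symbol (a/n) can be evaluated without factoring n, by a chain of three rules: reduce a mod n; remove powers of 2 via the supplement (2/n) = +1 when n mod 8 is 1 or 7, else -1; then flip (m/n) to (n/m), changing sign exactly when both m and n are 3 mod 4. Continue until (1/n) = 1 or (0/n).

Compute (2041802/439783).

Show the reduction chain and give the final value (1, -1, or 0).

(2041802/439783): 2041802 mod 439783 = 282670, so (2041802/439783) = (282670/439783)
factor out 2^1: 282670 = 2^1·141335; with 439783 mod 8 = 7, (2/439783) = +1; sign now +1; continue with (141335/439783)
flip (141335/439783) -> (439783/141335): both odd, 141335 mod 4 = 3, 439783 mod 4 = 3, so the flip contributes -1; sign now -1
(439783/141335): 439783 mod 141335 = 15778, so (439783/141335) = (15778/141335)
factor out 2^1: 15778 = 2^1·7889; with 141335 mod 8 = 7, (2/141335) = +1; sign now -1; continue with (7889/141335)
flip (7889/141335) -> (141335/7889): both odd, 7889 mod 4 = 1, 141335 mod 4 = 3, so the flip contributes +1; sign now -1
(141335/7889): 141335 mod 7889 = 7222, so (141335/7889) = (7222/7889)
factor out 2^1: 7222 = 2^1·3611; with 7889 mod 8 = 1, (2/7889) = +1; sign now -1; continue with (3611/7889)
flip (3611/7889) -> (7889/3611): both odd, 3611 mod 4 = 3, 7889 mod 4 = 1, so the flip contributes +1; sign now -1
(7889/3611): 7889 mod 3611 = 667, so (7889/3611) = (667/3611)
flip (667/3611) -> (3611/667): both odd, 667 mod 4 = 3, 3611 mod 4 = 3, so the flip contributes -1; sign now +1
(3611/667): 3611 mod 667 = 276, so (3611/667) = (276/667)
factor out 2^2: 276 = 2^2·69; with 667 mod 8 = 3, (2/667) = -1; sign now +1; continue with (69/667)
flip (69/667) -> (667/69): both odd, 69 mod 4 = 1, 667 mod 4 = 3, so the flip contributes +1; sign now +1
(667/69): 667 mod 69 = 46, so (667/69) = (46/69)
factor out 2^1: 46 = 2^1·23; with 69 mod 8 = 5, (2/69) = -1; sign now -1; continue with (23/69)
flip (23/69) -> (69/23): both odd, 23 mod 4 = 3, 69 mod 4 = 1, so the flip contributes +1; sign now -1
(69/23): 69 mod 23 = 0, so (69/23) = (0/23)
reached (0/23); gcd(a, n) > 1, so (0/23) = 0 and the symbol is 0

0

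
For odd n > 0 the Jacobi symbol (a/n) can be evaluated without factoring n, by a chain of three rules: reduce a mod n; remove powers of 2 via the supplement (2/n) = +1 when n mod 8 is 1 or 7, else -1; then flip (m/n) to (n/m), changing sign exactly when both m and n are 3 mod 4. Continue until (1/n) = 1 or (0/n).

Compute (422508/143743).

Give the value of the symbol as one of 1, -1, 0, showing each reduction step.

1

(422508/143743): 422508 mod 143743 = 135022, so (422508/143743) = (135022/143743)
factor out 2^1: 135022 = 2^1·67511; with 143743 mod 8 = 7, (2/143743) = +1; sign now +1; continue with (67511/143743)
flip (67511/143743) -> (143743/67511): both odd, 67511 mod 4 = 3, 143743 mod 4 = 3, so the flip contributes -1; sign now -1
(143743/67511): 143743 mod 67511 = 8721, so (143743/67511) = (8721/67511)
flip (8721/67511) -> (67511/8721): both odd, 8721 mod 4 = 1, 67511 mod 4 = 3, so the flip contributes +1; sign now -1
(67511/8721): 67511 mod 8721 = 6464, so (67511/8721) = (6464/8721)
factor out 2^6: 6464 = 2^6·101; with 8721 mod 8 = 1, (2/8721) = +1; sign now -1; continue with (101/8721)
flip (101/8721) -> (8721/101): both odd, 101 mod 4 = 1, 8721 mod 4 = 1, so the flip contributes +1; sign now -1
(8721/101): 8721 mod 101 = 35, so (8721/101) = (35/101)
flip (35/101) -> (101/35): both odd, 35 mod 4 = 3, 101 mod 4 = 1, so the flip contributes +1; sign now -1
(101/35): 101 mod 35 = 31, so (101/35) = (31/35)
flip (31/35) -> (35/31): both odd, 31 mod 4 = 3, 35 mod 4 = 3, so the flip contributes -1; sign now +1
(35/31): 35 mod 31 = 4, so (35/31) = (4/31)
factor out 2^2: 4 = 2^2·1; with 31 mod 8 = 7, (2/31) = +1; sign now +1; continue with (1/31)
reached (1/31) = 1, so the symbol is +1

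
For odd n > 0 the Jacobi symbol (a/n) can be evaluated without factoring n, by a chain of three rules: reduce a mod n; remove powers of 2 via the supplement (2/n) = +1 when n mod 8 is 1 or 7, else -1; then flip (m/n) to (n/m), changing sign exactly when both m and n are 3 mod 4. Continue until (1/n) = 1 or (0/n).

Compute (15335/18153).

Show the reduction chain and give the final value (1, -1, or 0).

reciprocity: (15335/18153) = +1·(18153/15335) since 15335 mod 4 = 3, 18153 mod 4 = 1; sign now +1
(18153/15335) = (2818/15335)   [reduce mod 15335]
2818 = 2^1·1409; (2/15335) = +1 since 15335 mod 8 = 7, so (2818/15335) = (+1)^1·(1409/15335); sign now +1
reciprocity: (1409/15335) = +1·(15335/1409) since 1409 mod 4 = 1, 15335 mod 4 = 3; sign now +1
(15335/1409) = (1245/1409)   [reduce mod 1409]
reciprocity: (1245/1409) = +1·(1409/1245) since 1245 mod 4 = 1, 1409 mod 4 = 1; sign now +1
(1409/1245) = (164/1245)   [reduce mod 1245]
164 = 2^2·41; (2/1245) = -1 since 1245 mod 8 = 5, so (164/1245) = (-1)^2·(41/1245); sign now +1
reciprocity: (41/1245) = +1·(1245/41) since 41 mod 4 = 1, 1245 mod 4 = 1; sign now +1
(1245/41) = (15/41)   [reduce mod 41]
reciprocity: (15/41) = +1·(41/15) since 15 mod 4 = 3, 41 mod 4 = 1; sign now +1
(41/15) = (11/15)   [reduce mod 15]
reciprocity: (11/15) = -1·(15/11) since 11 mod 4 = 3, 15 mod 4 = 3; sign now -1
(15/11) = (4/11)   [reduce mod 11]
4 = 2^2·1; (2/11) = -1 since 11 mod 8 = 3, so (4/11) = (-1)^2·(1/11); sign now -1
(1/11) = 1; final value = sign = -1

-1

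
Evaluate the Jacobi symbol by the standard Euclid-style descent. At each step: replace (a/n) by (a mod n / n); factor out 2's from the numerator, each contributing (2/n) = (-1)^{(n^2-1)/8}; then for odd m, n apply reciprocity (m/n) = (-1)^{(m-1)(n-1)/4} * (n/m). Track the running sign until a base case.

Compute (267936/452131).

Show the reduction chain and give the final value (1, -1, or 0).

1

factor out 2^5: 267936 = 2^5·8373; with 452131 mod 8 = 3, (2/452131) = -1; sign now -1; continue with (8373/452131)
flip (8373/452131) -> (452131/8373): both odd, 8373 mod 4 = 1, 452131 mod 4 = 3, so the flip contributes +1; sign now -1
(452131/8373): 452131 mod 8373 = 8362, so (452131/8373) = (8362/8373)
factor out 2^1: 8362 = 2^1·4181; with 8373 mod 8 = 5, (2/8373) = -1; sign now +1; continue with (4181/8373)
flip (4181/8373) -> (8373/4181): both odd, 4181 mod 4 = 1, 8373 mod 4 = 1, so the flip contributes +1; sign now +1
(8373/4181): 8373 mod 4181 = 11, so (8373/4181) = (11/4181)
flip (11/4181) -> (4181/11): both odd, 11 mod 4 = 3, 4181 mod 4 = 1, so the flip contributes +1; sign now +1
(4181/11): 4181 mod 11 = 1, so (4181/11) = (1/11)
reached (1/11) = 1, so the symbol is +1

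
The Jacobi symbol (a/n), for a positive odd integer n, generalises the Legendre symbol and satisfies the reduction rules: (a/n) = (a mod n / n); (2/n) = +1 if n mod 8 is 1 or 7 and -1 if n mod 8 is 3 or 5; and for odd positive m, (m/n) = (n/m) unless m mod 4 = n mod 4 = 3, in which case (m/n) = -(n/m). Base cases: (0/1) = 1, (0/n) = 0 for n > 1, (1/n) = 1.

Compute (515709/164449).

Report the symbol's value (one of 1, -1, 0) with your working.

(515709/164449) = (22362/164449)   [reduce mod 164449]
22362 = 2^1·11181; (2/164449) = +1 since 164449 mod 8 = 1, so (22362/164449) = (+1)^1·(11181/164449); sign now +1
reciprocity: (11181/164449) = +1·(164449/11181) since 11181 mod 4 = 1, 164449 mod 4 = 1; sign now +1
(164449/11181) = (7915/11181)   [reduce mod 11181]
reciprocity: (7915/11181) = +1·(11181/7915) since 7915 mod 4 = 3, 11181 mod 4 = 1; sign now +1
(11181/7915) = (3266/7915)   [reduce mod 7915]
3266 = 2^1·1633; (2/7915) = -1 since 7915 mod 8 = 3, so (3266/7915) = (-1)^1·(1633/7915); sign now -1
reciprocity: (1633/7915) = +1·(7915/1633) since 1633 mod 4 = 1, 7915 mod 4 = 3; sign now -1
(7915/1633) = (1383/1633)   [reduce mod 1633]
reciprocity: (1383/1633) = +1·(1633/1383) since 1383 mod 4 = 3, 1633 mod 4 = 1; sign now -1
(1633/1383) = (250/1383)   [reduce mod 1383]
250 = 2^1·125; (2/1383) = +1 since 1383 mod 8 = 7, so (250/1383) = (+1)^1·(125/1383); sign now -1
reciprocity: (125/1383) = +1·(1383/125) since 125 mod 4 = 1, 1383 mod 4 = 3; sign now -1
(1383/125) = (8/125)   [reduce mod 125]
8 = 2^3·1; (2/125) = -1 since 125 mod 8 = 5, so (8/125) = (-1)^3·(1/125); sign now +1
(1/125) = 1; final value = sign = +1

1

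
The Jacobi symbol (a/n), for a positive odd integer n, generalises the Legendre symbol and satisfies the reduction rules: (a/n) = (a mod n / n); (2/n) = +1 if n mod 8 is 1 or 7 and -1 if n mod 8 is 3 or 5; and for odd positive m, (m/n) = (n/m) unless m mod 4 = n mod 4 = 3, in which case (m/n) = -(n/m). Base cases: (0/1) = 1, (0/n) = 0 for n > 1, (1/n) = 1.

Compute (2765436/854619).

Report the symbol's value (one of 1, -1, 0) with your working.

(2765436/854619) = (201579/854619)   [reduce mod 854619]
reciprocity: (201579/854619) = -1·(854619/201579) since 201579 mod 4 = 3, 854619 mod 4 = 3; sign now -1
(854619/201579) = (48303/201579)   [reduce mod 201579]
reciprocity: (48303/201579) = -1·(201579/48303) since 48303 mod 4 = 3, 201579 mod 4 = 3; sign now +1
(201579/48303) = (8367/48303)   [reduce mod 48303]
reciprocity: (8367/48303) = -1·(48303/8367) since 8367 mod 4 = 3, 48303 mod 4 = 3; sign now -1
(48303/8367) = (6468/8367)   [reduce mod 8367]
6468 = 2^2·1617; (2/8367) = +1 since 8367 mod 8 = 7, so (6468/8367) = (+1)^2·(1617/8367); sign now -1
reciprocity: (1617/8367) = +1·(8367/1617) since 1617 mod 4 = 1, 8367 mod 4 = 3; sign now -1
(8367/1617) = (282/1617)   [reduce mod 1617]
282 = 2^1·141; (2/1617) = +1 since 1617 mod 8 = 1, so (282/1617) = (+1)^1·(141/1617); sign now -1
reciprocity: (141/1617) = +1·(1617/141) since 141 mod 4 = 1, 1617 mod 4 = 1; sign now -1
(1617/141) = (66/141)   [reduce mod 141]
66 = 2^1·33; (2/141) = -1 since 141 mod 8 = 5, so (66/141) = (-1)^1·(33/141); sign now +1
reciprocity: (33/141) = +1·(141/33) since 33 mod 4 = 1, 141 mod 4 = 1; sign now +1
(141/33) = (9/33)   [reduce mod 33]
reciprocity: (9/33) = +1·(33/9) since 9 mod 4 = 1, 33 mod 4 = 1; sign now +1
(33/9) = (6/9)   [reduce mod 9]
6 = 2^1·3; (2/9) = +1 since 9 mod 8 = 1, so (6/9) = (+1)^1·(3/9); sign now +1
reciprocity: (3/9) = +1·(9/3) since 3 mod 4 = 3, 9 mod 4 = 1; sign now +1
(9/3) = (0/3)   [reduce mod 3]
(0/3) = 0   [gcd(a, n) > 1]; final value = 0

0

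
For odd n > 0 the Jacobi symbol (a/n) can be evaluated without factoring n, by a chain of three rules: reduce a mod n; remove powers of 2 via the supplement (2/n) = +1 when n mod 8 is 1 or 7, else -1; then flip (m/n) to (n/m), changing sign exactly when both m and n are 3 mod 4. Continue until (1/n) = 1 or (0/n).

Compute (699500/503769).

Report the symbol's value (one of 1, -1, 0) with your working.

1

(699500/503769) = (195731/503769)   [reduce mod 503769]
reciprocity: (195731/503769) = +1·(503769/195731) since 195731 mod 4 = 3, 503769 mod 4 = 1; sign now +1
(503769/195731) = (112307/195731)   [reduce mod 195731]
reciprocity: (112307/195731) = -1·(195731/112307) since 112307 mod 4 = 3, 195731 mod 4 = 3; sign now -1
(195731/112307) = (83424/112307)   [reduce mod 112307]
83424 = 2^5·2607; (2/112307) = -1 since 112307 mod 8 = 3, so (83424/112307) = (-1)^5·(2607/112307); sign now +1
reciprocity: (2607/112307) = -1·(112307/2607) since 2607 mod 4 = 3, 112307 mod 4 = 3; sign now -1
(112307/2607) = (206/2607)   [reduce mod 2607]
206 = 2^1·103; (2/2607) = +1 since 2607 mod 8 = 7, so (206/2607) = (+1)^1·(103/2607); sign now -1
reciprocity: (103/2607) = -1·(2607/103) since 103 mod 4 = 3, 2607 mod 4 = 3; sign now +1
(2607/103) = (32/103)   [reduce mod 103]
32 = 2^5·1; (2/103) = +1 since 103 mod 8 = 7, so (32/103) = (+1)^5·(1/103); sign now +1
(1/103) = 1; final value = sign = +1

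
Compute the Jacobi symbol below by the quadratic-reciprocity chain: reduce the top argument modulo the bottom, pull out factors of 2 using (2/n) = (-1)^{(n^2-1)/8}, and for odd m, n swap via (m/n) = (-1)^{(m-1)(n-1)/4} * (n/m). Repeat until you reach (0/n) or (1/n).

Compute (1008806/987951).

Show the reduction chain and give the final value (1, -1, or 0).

(1008806/987951): 1008806 mod 987951 = 20855, so (1008806/987951) = (20855/987951)
flip (20855/987951) -> (987951/20855): both odd, 20855 mod 4 = 3, 987951 mod 4 = 3, so the flip contributes -1; sign now -1
(987951/20855): 987951 mod 20855 = 7766, so (987951/20855) = (7766/20855)
factor out 2^1: 7766 = 2^1·3883; with 20855 mod 8 = 7, (2/20855) = +1; sign now -1; continue with (3883/20855)
flip (3883/20855) -> (20855/3883): both odd, 3883 mod 4 = 3, 20855 mod 4 = 3, so the flip contributes -1; sign now +1
(20855/3883): 20855 mod 3883 = 1440, so (20855/3883) = (1440/3883)
factor out 2^5: 1440 = 2^5·45; with 3883 mod 8 = 3, (2/3883) = -1; sign now -1; continue with (45/3883)
flip (45/3883) -> (3883/45): both odd, 45 mod 4 = 1, 3883 mod 4 = 3, so the flip contributes +1; sign now -1
(3883/45): 3883 mod 45 = 13, so (3883/45) = (13/45)
flip (13/45) -> (45/13): both odd, 13 mod 4 = 1, 45 mod 4 = 1, so the flip contributes +1; sign now -1
(45/13): 45 mod 13 = 6, so (45/13) = (6/13)
factor out 2^1: 6 = 2^1·3; with 13 mod 8 = 5, (2/13) = -1; sign now +1; continue with (3/13)
flip (3/13) -> (13/3): both odd, 3 mod 4 = 3, 13 mod 4 = 1, so the flip contributes +1; sign now +1
(13/3): 13 mod 3 = 1, so (13/3) = (1/3)
reached (1/3) = 1, so the symbol is +1

1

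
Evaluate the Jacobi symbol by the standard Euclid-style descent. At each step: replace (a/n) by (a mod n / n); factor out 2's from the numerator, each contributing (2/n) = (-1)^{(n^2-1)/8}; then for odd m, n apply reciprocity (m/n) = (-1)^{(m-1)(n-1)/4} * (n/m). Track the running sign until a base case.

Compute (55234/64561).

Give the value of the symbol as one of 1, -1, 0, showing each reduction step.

1

55234 = 2^1·27617; (2/64561) = +1 since 64561 mod 8 = 1, so (55234/64561) = (+1)^1·(27617/64561); sign now +1
reciprocity: (27617/64561) = +1·(64561/27617) since 27617 mod 4 = 1, 64561 mod 4 = 1; sign now +1
(64561/27617) = (9327/27617)   [reduce mod 27617]
reciprocity: (9327/27617) = +1·(27617/9327) since 9327 mod 4 = 3, 27617 mod 4 = 1; sign now +1
(27617/9327) = (8963/9327)   [reduce mod 9327]
reciprocity: (8963/9327) = -1·(9327/8963) since 8963 mod 4 = 3, 9327 mod 4 = 3; sign now -1
(9327/8963) = (364/8963)   [reduce mod 8963]
364 = 2^2·91; (2/8963) = -1 since 8963 mod 8 = 3, so (364/8963) = (-1)^2·(91/8963); sign now -1
reciprocity: (91/8963) = -1·(8963/91) since 91 mod 4 = 3, 8963 mod 4 = 3; sign now +1
(8963/91) = (45/91)   [reduce mod 91]
reciprocity: (45/91) = +1·(91/45) since 45 mod 4 = 1, 91 mod 4 = 3; sign now +1
(91/45) = (1/45)   [reduce mod 45]
(1/45) = 1; final value = sign = +1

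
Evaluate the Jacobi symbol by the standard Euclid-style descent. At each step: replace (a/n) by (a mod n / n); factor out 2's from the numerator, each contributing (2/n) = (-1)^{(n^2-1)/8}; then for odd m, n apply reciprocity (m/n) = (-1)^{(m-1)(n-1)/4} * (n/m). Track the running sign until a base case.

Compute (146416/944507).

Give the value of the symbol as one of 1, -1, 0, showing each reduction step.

-1

factor out 2^4: 146416 = 2^4·9151; with 944507 mod 8 = 3, (2/944507) = -1; sign now +1; continue with (9151/944507)
flip (9151/944507) -> (944507/9151): both odd, 9151 mod 4 = 3, 944507 mod 4 = 3, so the flip contributes -1; sign now -1
(944507/9151): 944507 mod 9151 = 1954, so (944507/9151) = (1954/9151)
factor out 2^1: 1954 = 2^1·977; with 9151 mod 8 = 7, (2/9151) = +1; sign now -1; continue with (977/9151)
flip (977/9151) -> (9151/977): both odd, 977 mod 4 = 1, 9151 mod 4 = 3, so the flip contributes +1; sign now -1
(9151/977): 9151 mod 977 = 358, so (9151/977) = (358/977)
factor out 2^1: 358 = 2^1·179; with 977 mod 8 = 1, (2/977) = +1; sign now -1; continue with (179/977)
flip (179/977) -> (977/179): both odd, 179 mod 4 = 3, 977 mod 4 = 1, so the flip contributes +1; sign now -1
(977/179): 977 mod 179 = 82, so (977/179) = (82/179)
factor out 2^1: 82 = 2^1·41; with 179 mod 8 = 3, (2/179) = -1; sign now +1; continue with (41/179)
flip (41/179) -> (179/41): both odd, 41 mod 4 = 1, 179 mod 4 = 3, so the flip contributes +1; sign now +1
(179/41): 179 mod 41 = 15, so (179/41) = (15/41)
flip (15/41) -> (41/15): both odd, 15 mod 4 = 3, 41 mod 4 = 1, so the flip contributes +1; sign now +1
(41/15): 41 mod 15 = 11, so (41/15) = (11/15)
flip (11/15) -> (15/11): both odd, 11 mod 4 = 3, 15 mod 4 = 3, so the flip contributes -1; sign now -1
(15/11): 15 mod 11 = 4, so (15/11) = (4/11)
factor out 2^2: 4 = 2^2·1; with 11 mod 8 = 3, (2/11) = -1; sign now -1; continue with (1/11)
reached (1/11) = 1, so the symbol is -1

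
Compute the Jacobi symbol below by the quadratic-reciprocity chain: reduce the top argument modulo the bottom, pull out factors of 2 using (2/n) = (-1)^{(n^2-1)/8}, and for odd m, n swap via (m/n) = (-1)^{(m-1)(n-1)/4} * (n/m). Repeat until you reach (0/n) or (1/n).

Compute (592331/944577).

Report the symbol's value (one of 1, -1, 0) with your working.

reciprocity: (592331/944577) = +1·(944577/592331) since 592331 mod 4 = 3, 944577 mod 4 = 1; sign now +1
(944577/592331) = (352246/592331)   [reduce mod 592331]
352246 = 2^1·176123; (2/592331) = -1 since 592331 mod 8 = 3, so (352246/592331) = (-1)^1·(176123/592331); sign now -1
reciprocity: (176123/592331) = -1·(592331/176123) since 176123 mod 4 = 3, 592331 mod 4 = 3; sign now +1
(592331/176123) = (63962/176123)   [reduce mod 176123]
63962 = 2^1·31981; (2/176123) = -1 since 176123 mod 8 = 3, so (63962/176123) = (-1)^1·(31981/176123); sign now -1
reciprocity: (31981/176123) = +1·(176123/31981) since 31981 mod 4 = 1, 176123 mod 4 = 3; sign now -1
(176123/31981) = (16218/31981)   [reduce mod 31981]
16218 = 2^1·8109; (2/31981) = -1 since 31981 mod 8 = 5, so (16218/31981) = (-1)^1·(8109/31981); sign now +1
reciprocity: (8109/31981) = +1·(31981/8109) since 8109 mod 4 = 1, 31981 mod 4 = 1; sign now +1
(31981/8109) = (7654/8109)   [reduce mod 8109]
7654 = 2^1·3827; (2/8109) = -1 since 8109 mod 8 = 5, so (7654/8109) = (-1)^1·(3827/8109); sign now -1
reciprocity: (3827/8109) = +1·(8109/3827) since 3827 mod 4 = 3, 8109 mod 4 = 1; sign now -1
(8109/3827) = (455/3827)   [reduce mod 3827]
reciprocity: (455/3827) = -1·(3827/455) since 455 mod 4 = 3, 3827 mod 4 = 3; sign now +1
(3827/455) = (187/455)   [reduce mod 455]
reciprocity: (187/455) = -1·(455/187) since 187 mod 4 = 3, 455 mod 4 = 3; sign now -1
(455/187) = (81/187)   [reduce mod 187]
reciprocity: (81/187) = +1·(187/81) since 81 mod 4 = 1, 187 mod 4 = 3; sign now -1
(187/81) = (25/81)   [reduce mod 81]
reciprocity: (25/81) = +1·(81/25) since 25 mod 4 = 1, 81 mod 4 = 1; sign now -1
(81/25) = (6/25)   [reduce mod 25]
6 = 2^1·3; (2/25) = +1 since 25 mod 8 = 1, so (6/25) = (+1)^1·(3/25); sign now -1
reciprocity: (3/25) = +1·(25/3) since 3 mod 4 = 3, 25 mod 4 = 1; sign now -1
(25/3) = (1/3)   [reduce mod 3]
(1/3) = 1; final value = sign = -1

-1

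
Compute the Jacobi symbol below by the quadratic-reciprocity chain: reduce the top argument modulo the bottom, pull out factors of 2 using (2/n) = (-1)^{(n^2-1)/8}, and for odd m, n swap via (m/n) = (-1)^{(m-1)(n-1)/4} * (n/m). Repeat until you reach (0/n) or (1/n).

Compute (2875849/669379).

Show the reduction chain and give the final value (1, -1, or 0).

(2875849/669379) = (198333/669379)   [reduce mod 669379]
reciprocity: (198333/669379) = +1·(669379/198333) since 198333 mod 4 = 1, 669379 mod 4 = 3; sign now +1
(669379/198333) = (74380/198333)   [reduce mod 198333]
74380 = 2^2·18595; (2/198333) = -1 since 198333 mod 8 = 5, so (74380/198333) = (-1)^2·(18595/198333); sign now +1
reciprocity: (18595/198333) = +1·(198333/18595) since 18595 mod 4 = 3, 198333 mod 4 = 1; sign now +1
(198333/18595) = (12383/18595)   [reduce mod 18595]
reciprocity: (12383/18595) = -1·(18595/12383) since 12383 mod 4 = 3, 18595 mod 4 = 3; sign now -1
(18595/12383) = (6212/12383)   [reduce mod 12383]
6212 = 2^2·1553; (2/12383) = +1 since 12383 mod 8 = 7, so (6212/12383) = (+1)^2·(1553/12383); sign now -1
reciprocity: (1553/12383) = +1·(12383/1553) since 1553 mod 4 = 1, 12383 mod 4 = 3; sign now -1
(12383/1553) = (1512/1553)   [reduce mod 1553]
1512 = 2^3·189; (2/1553) = +1 since 1553 mod 8 = 1, so (1512/1553) = (+1)^3·(189/1553); sign now -1
reciprocity: (189/1553) = +1·(1553/189) since 189 mod 4 = 1, 1553 mod 4 = 1; sign now -1
(1553/189) = (41/189)   [reduce mod 189]
reciprocity: (41/189) = +1·(189/41) since 41 mod 4 = 1, 189 mod 4 = 1; sign now -1
(189/41) = (25/41)   [reduce mod 41]
reciprocity: (25/41) = +1·(41/25) since 25 mod 4 = 1, 41 mod 4 = 1; sign now -1
(41/25) = (16/25)   [reduce mod 25]
16 = 2^4·1; (2/25) = +1 since 25 mod 8 = 1, so (16/25) = (+1)^4·(1/25); sign now -1
(1/25) = 1; final value = sign = -1

-1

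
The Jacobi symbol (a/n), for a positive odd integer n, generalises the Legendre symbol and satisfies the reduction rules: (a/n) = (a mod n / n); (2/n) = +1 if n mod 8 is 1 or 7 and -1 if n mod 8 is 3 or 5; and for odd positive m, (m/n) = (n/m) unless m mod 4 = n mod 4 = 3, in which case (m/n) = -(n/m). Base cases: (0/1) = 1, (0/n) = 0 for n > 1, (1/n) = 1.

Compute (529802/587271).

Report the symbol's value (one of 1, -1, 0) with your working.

1

529802 = 2^1·264901; (2/587271) = +1 since 587271 mod 8 = 7, so (529802/587271) = (+1)^1·(264901/587271); sign now +1
reciprocity: (264901/587271) = +1·(587271/264901) since 264901 mod 4 = 1, 587271 mod 4 = 3; sign now +1
(587271/264901) = (57469/264901)   [reduce mod 264901]
reciprocity: (57469/264901) = +1·(264901/57469) since 57469 mod 4 = 1, 264901 mod 4 = 1; sign now +1
(264901/57469) = (35025/57469)   [reduce mod 57469]
reciprocity: (35025/57469) = +1·(57469/35025) since 35025 mod 4 = 1, 57469 mod 4 = 1; sign now +1
(57469/35025) = (22444/35025)   [reduce mod 35025]
22444 = 2^2·5611; (2/35025) = +1 since 35025 mod 8 = 1, so (22444/35025) = (+1)^2·(5611/35025); sign now +1
reciprocity: (5611/35025) = +1·(35025/5611) since 5611 mod 4 = 3, 35025 mod 4 = 1; sign now +1
(35025/5611) = (1359/5611)   [reduce mod 5611]
reciprocity: (1359/5611) = -1·(5611/1359) since 1359 mod 4 = 3, 5611 mod 4 = 3; sign now -1
(5611/1359) = (175/1359)   [reduce mod 1359]
reciprocity: (175/1359) = -1·(1359/175) since 175 mod 4 = 3, 1359 mod 4 = 3; sign now +1
(1359/175) = (134/175)   [reduce mod 175]
134 = 2^1·67; (2/175) = +1 since 175 mod 8 = 7, so (134/175) = (+1)^1·(67/175); sign now +1
reciprocity: (67/175) = -1·(175/67) since 67 mod 4 = 3, 175 mod 4 = 3; sign now -1
(175/67) = (41/67)   [reduce mod 67]
reciprocity: (41/67) = +1·(67/41) since 41 mod 4 = 1, 67 mod 4 = 3; sign now -1
(67/41) = (26/41)   [reduce mod 41]
26 = 2^1·13; (2/41) = +1 since 41 mod 8 = 1, so (26/41) = (+1)^1·(13/41); sign now -1
reciprocity: (13/41) = +1·(41/13) since 13 mod 4 = 1, 41 mod 4 = 1; sign now -1
(41/13) = (2/13)   [reduce mod 13]
2 = 2^1·1; (2/13) = -1 since 13 mod 8 = 5, so (2/13) = (-1)^1·(1/13); sign now +1
(1/13) = 1; final value = sign = +1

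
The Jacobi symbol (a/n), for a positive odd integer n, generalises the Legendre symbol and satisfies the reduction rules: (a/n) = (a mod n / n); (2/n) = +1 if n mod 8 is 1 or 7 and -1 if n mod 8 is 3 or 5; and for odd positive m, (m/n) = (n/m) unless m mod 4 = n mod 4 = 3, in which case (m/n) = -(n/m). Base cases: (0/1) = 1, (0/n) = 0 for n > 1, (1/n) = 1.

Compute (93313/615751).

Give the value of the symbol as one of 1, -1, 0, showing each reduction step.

-1

flip (93313/615751) -> (615751/93313): both odd, 93313 mod 4 = 1, 615751 mod 4 = 3, so the flip contributes +1; sign now +1
(615751/93313): 615751 mod 93313 = 55873, so (615751/93313) = (55873/93313)
flip (55873/93313) -> (93313/55873): both odd, 55873 mod 4 = 1, 93313 mod 4 = 1, so the flip contributes +1; sign now +1
(93313/55873): 93313 mod 55873 = 37440, so (93313/55873) = (37440/55873)
factor out 2^6: 37440 = 2^6·585; with 55873 mod 8 = 1, (2/55873) = +1; sign now +1; continue with (585/55873)
flip (585/55873) -> (55873/585): both odd, 585 mod 4 = 1, 55873 mod 4 = 1, so the flip contributes +1; sign now +1
(55873/585): 55873 mod 585 = 298, so (55873/585) = (298/585)
factor out 2^1: 298 = 2^1·149; with 585 mod 8 = 1, (2/585) = +1; sign now +1; continue with (149/585)
flip (149/585) -> (585/149): both odd, 149 mod 4 = 1, 585 mod 4 = 1, so the flip contributes +1; sign now +1
(585/149): 585 mod 149 = 138, so (585/149) = (138/149)
factor out 2^1: 138 = 2^1·69; with 149 mod 8 = 5, (2/149) = -1; sign now -1; continue with (69/149)
flip (69/149) -> (149/69): both odd, 69 mod 4 = 1, 149 mod 4 = 1, so the flip contributes +1; sign now -1
(149/69): 149 mod 69 = 11, so (149/69) = (11/69)
flip (11/69) -> (69/11): both odd, 11 mod 4 = 3, 69 mod 4 = 1, so the flip contributes +1; sign now -1
(69/11): 69 mod 11 = 3, so (69/11) = (3/11)
flip (3/11) -> (11/3): both odd, 3 mod 4 = 3, 11 mod 4 = 3, so the flip contributes -1; sign now +1
(11/3): 11 mod 3 = 2, so (11/3) = (2/3)
factor out 2^1: 2 = 2^1·1; with 3 mod 8 = 3, (2/3) = -1; sign now -1; continue with (1/3)
reached (1/3) = 1, so the symbol is -1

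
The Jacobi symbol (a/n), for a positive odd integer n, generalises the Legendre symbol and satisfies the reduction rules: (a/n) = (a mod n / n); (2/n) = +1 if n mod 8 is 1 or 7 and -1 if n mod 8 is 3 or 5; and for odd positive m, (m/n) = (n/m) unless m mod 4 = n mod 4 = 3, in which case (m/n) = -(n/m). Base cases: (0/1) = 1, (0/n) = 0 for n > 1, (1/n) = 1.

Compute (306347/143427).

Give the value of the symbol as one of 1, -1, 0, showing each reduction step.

-1

(306347/143427): 306347 mod 143427 = 19493, so (306347/143427) = (19493/143427)
flip (19493/143427) -> (143427/19493): both odd, 19493 mod 4 = 1, 143427 mod 4 = 3, so the flip contributes +1; sign now +1
(143427/19493): 143427 mod 19493 = 6976, so (143427/19493) = (6976/19493)
factor out 2^6: 6976 = 2^6·109; with 19493 mod 8 = 5, (2/19493) = -1; sign now +1; continue with (109/19493)
flip (109/19493) -> (19493/109): both odd, 109 mod 4 = 1, 19493 mod 4 = 1, so the flip contributes +1; sign now +1
(19493/109): 19493 mod 109 = 91, so (19493/109) = (91/109)
flip (91/109) -> (109/91): both odd, 91 mod 4 = 3, 109 mod 4 = 1, so the flip contributes +1; sign now +1
(109/91): 109 mod 91 = 18, so (109/91) = (18/91)
factor out 2^1: 18 = 2^1·9; with 91 mod 8 = 3, (2/91) = -1; sign now -1; continue with (9/91)
flip (9/91) -> (91/9): both odd, 9 mod 4 = 1, 91 mod 4 = 3, so the flip contributes +1; sign now -1
(91/9): 91 mod 9 = 1, so (91/9) = (1/9)
reached (1/9) = 1, so the symbol is -1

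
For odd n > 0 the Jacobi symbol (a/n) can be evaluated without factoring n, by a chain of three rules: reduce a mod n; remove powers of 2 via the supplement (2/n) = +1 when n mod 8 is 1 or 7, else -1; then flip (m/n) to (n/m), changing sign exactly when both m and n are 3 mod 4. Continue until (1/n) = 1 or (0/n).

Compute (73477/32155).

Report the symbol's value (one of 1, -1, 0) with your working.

1

(73477/32155): 73477 mod 32155 = 9167, so (73477/32155) = (9167/32155)
flip (9167/32155) -> (32155/9167): both odd, 9167 mod 4 = 3, 32155 mod 4 = 3, so the flip contributes -1; sign now -1
(32155/9167): 32155 mod 9167 = 4654, so (32155/9167) = (4654/9167)
factor out 2^1: 4654 = 2^1·2327; with 9167 mod 8 = 7, (2/9167) = +1; sign now -1; continue with (2327/9167)
flip (2327/9167) -> (9167/2327): both odd, 2327 mod 4 = 3, 9167 mod 4 = 3, so the flip contributes -1; sign now +1
(9167/2327): 9167 mod 2327 = 2186, so (9167/2327) = (2186/2327)
factor out 2^1: 2186 = 2^1·1093; with 2327 mod 8 = 7, (2/2327) = +1; sign now +1; continue with (1093/2327)
flip (1093/2327) -> (2327/1093): both odd, 1093 mod 4 = 1, 2327 mod 4 = 3, so the flip contributes +1; sign now +1
(2327/1093): 2327 mod 1093 = 141, so (2327/1093) = (141/1093)
flip (141/1093) -> (1093/141): both odd, 141 mod 4 = 1, 1093 mod 4 = 1, so the flip contributes +1; sign now +1
(1093/141): 1093 mod 141 = 106, so (1093/141) = (106/141)
factor out 2^1: 106 = 2^1·53; with 141 mod 8 = 5, (2/141) = -1; sign now -1; continue with (53/141)
flip (53/141) -> (141/53): both odd, 53 mod 4 = 1, 141 mod 4 = 1, so the flip contributes +1; sign now -1
(141/53): 141 mod 53 = 35, so (141/53) = (35/53)
flip (35/53) -> (53/35): both odd, 35 mod 4 = 3, 53 mod 4 = 1, so the flip contributes +1; sign now -1
(53/35): 53 mod 35 = 18, so (53/35) = (18/35)
factor out 2^1: 18 = 2^1·9; with 35 mod 8 = 3, (2/35) = -1; sign now +1; continue with (9/35)
flip (9/35) -> (35/9): both odd, 9 mod 4 = 1, 35 mod 4 = 3, so the flip contributes +1; sign now +1
(35/9): 35 mod 9 = 8, so (35/9) = (8/9)
factor out 2^3: 8 = 2^3·1; with 9 mod 8 = 1, (2/9) = +1; sign now +1; continue with (1/9)
reached (1/9) = 1, so the symbol is +1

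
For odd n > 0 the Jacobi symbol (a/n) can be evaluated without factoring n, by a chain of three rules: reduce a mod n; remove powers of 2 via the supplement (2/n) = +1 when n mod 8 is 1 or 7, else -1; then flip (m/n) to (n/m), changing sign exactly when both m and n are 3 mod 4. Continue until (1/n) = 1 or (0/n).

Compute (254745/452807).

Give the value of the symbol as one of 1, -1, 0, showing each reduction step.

flip (254745/452807) -> (452807/254745): both odd, 254745 mod 4 = 1, 452807 mod 4 = 3, so the flip contributes +1; sign now +1
(452807/254745): 452807 mod 254745 = 198062, so (452807/254745) = (198062/254745)
factor out 2^1: 198062 = 2^1·99031; with 254745 mod 8 = 1, (2/254745) = +1; sign now +1; continue with (99031/254745)
flip (99031/254745) -> (254745/99031): both odd, 99031 mod 4 = 3, 254745 mod 4 = 1, so the flip contributes +1; sign now +1
(254745/99031): 254745 mod 99031 = 56683, so (254745/99031) = (56683/99031)
flip (56683/99031) -> (99031/56683): both odd, 56683 mod 4 = 3, 99031 mod 4 = 3, so the flip contributes -1; sign now -1
(99031/56683): 99031 mod 56683 = 42348, so (99031/56683) = (42348/56683)
factor out 2^2: 42348 = 2^2·10587; with 56683 mod 8 = 3, (2/56683) = -1; sign now -1; continue with (10587/56683)
flip (10587/56683) -> (56683/10587): both odd, 10587 mod 4 = 3, 56683 mod 4 = 3, so the flip contributes -1; sign now +1
(56683/10587): 56683 mod 10587 = 3748, so (56683/10587) = (3748/10587)
factor out 2^2: 3748 = 2^2·937; with 10587 mod 8 = 3, (2/10587) = -1; sign now +1; continue with (937/10587)
flip (937/10587) -> (10587/937): both odd, 937 mod 4 = 1, 10587 mod 4 = 3, so the flip contributes +1; sign now +1
(10587/937): 10587 mod 937 = 280, so (10587/937) = (280/937)
factor out 2^3: 280 = 2^3·35; with 937 mod 8 = 1, (2/937) = +1; sign now +1; continue with (35/937)
flip (35/937) -> (937/35): both odd, 35 mod 4 = 3, 937 mod 4 = 1, so the flip contributes +1; sign now +1
(937/35): 937 mod 35 = 27, so (937/35) = (27/35)
flip (27/35) -> (35/27): both odd, 27 mod 4 = 3, 35 mod 4 = 3, so the flip contributes -1; sign now -1
(35/27): 35 mod 27 = 8, so (35/27) = (8/27)
factor out 2^3: 8 = 2^3·1; with 27 mod 8 = 3, (2/27) = -1; sign now +1; continue with (1/27)
reached (1/27) = 1, so the symbol is +1

1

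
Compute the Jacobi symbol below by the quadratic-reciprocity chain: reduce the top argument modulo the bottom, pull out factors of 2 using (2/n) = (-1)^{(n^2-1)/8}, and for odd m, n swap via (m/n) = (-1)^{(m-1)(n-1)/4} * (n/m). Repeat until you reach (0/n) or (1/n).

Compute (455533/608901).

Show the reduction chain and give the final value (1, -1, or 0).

-1

flip (455533/608901) -> (608901/455533): both odd, 455533 mod 4 = 1, 608901 mod 4 = 1, so the flip contributes +1; sign now +1
(608901/455533): 608901 mod 455533 = 153368, so (608901/455533) = (153368/455533)
factor out 2^3: 153368 = 2^3·19171; with 455533 mod 8 = 5, (2/455533) = -1; sign now -1; continue with (19171/455533)
flip (19171/455533) -> (455533/19171): both odd, 19171 mod 4 = 3, 455533 mod 4 = 1, so the flip contributes +1; sign now -1
(455533/19171): 455533 mod 19171 = 14600, so (455533/19171) = (14600/19171)
factor out 2^3: 14600 = 2^3·1825; with 19171 mod 8 = 3, (2/19171) = -1; sign now +1; continue with (1825/19171)
flip (1825/19171) -> (19171/1825): both odd, 1825 mod 4 = 1, 19171 mod 4 = 3, so the flip contributes +1; sign now +1
(19171/1825): 19171 mod 1825 = 921, so (19171/1825) = (921/1825)
flip (921/1825) -> (1825/921): both odd, 921 mod 4 = 1, 1825 mod 4 = 1, so the flip contributes +1; sign now +1
(1825/921): 1825 mod 921 = 904, so (1825/921) = (904/921)
factor out 2^3: 904 = 2^3·113; with 921 mod 8 = 1, (2/921) = +1; sign now +1; continue with (113/921)
flip (113/921) -> (921/113): both odd, 113 mod 4 = 1, 921 mod 4 = 1, so the flip contributes +1; sign now +1
(921/113): 921 mod 113 = 17, so (921/113) = (17/113)
flip (17/113) -> (113/17): both odd, 17 mod 4 = 1, 113 mod 4 = 1, so the flip contributes +1; sign now +1
(113/17): 113 mod 17 = 11, so (113/17) = (11/17)
flip (11/17) -> (17/11): both odd, 11 mod 4 = 3, 17 mod 4 = 1, so the flip contributes +1; sign now +1
(17/11): 17 mod 11 = 6, so (17/11) = (6/11)
factor out 2^1: 6 = 2^1·3; with 11 mod 8 = 3, (2/11) = -1; sign now -1; continue with (3/11)
flip (3/11) -> (11/3): both odd, 3 mod 4 = 3, 11 mod 4 = 3, so the flip contributes -1; sign now +1
(11/3): 11 mod 3 = 2, so (11/3) = (2/3)
factor out 2^1: 2 = 2^1·1; with 3 mod 8 = 3, (2/3) = -1; sign now -1; continue with (1/3)
reached (1/3) = 1, so the symbol is -1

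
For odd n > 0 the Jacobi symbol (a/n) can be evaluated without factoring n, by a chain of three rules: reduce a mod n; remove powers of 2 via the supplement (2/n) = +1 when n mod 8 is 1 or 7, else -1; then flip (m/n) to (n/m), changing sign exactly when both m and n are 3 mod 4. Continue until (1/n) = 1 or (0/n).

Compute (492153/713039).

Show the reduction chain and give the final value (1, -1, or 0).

-1

flip (492153/713039) -> (713039/492153): both odd, 492153 mod 4 = 1, 713039 mod 4 = 3, so the flip contributes +1; sign now +1
(713039/492153): 713039 mod 492153 = 220886, so (713039/492153) = (220886/492153)
factor out 2^1: 220886 = 2^1·110443; with 492153 mod 8 = 1, (2/492153) = +1; sign now +1; continue with (110443/492153)
flip (110443/492153) -> (492153/110443): both odd, 110443 mod 4 = 3, 492153 mod 4 = 1, so the flip contributes +1; sign now +1
(492153/110443): 492153 mod 110443 = 50381, so (492153/110443) = (50381/110443)
flip (50381/110443) -> (110443/50381): both odd, 50381 mod 4 = 1, 110443 mod 4 = 3, so the flip contributes +1; sign now +1
(110443/50381): 110443 mod 50381 = 9681, so (110443/50381) = (9681/50381)
flip (9681/50381) -> (50381/9681): both odd, 9681 mod 4 = 1, 50381 mod 4 = 1, so the flip contributes +1; sign now +1
(50381/9681): 50381 mod 9681 = 1976, so (50381/9681) = (1976/9681)
factor out 2^3: 1976 = 2^3·247; with 9681 mod 8 = 1, (2/9681) = +1; sign now +1; continue with (247/9681)
flip (247/9681) -> (9681/247): both odd, 247 mod 4 = 3, 9681 mod 4 = 1, so the flip contributes +1; sign now +1
(9681/247): 9681 mod 247 = 48, so (9681/247) = (48/247)
factor out 2^4: 48 = 2^4·3; with 247 mod 8 = 7, (2/247) = +1; sign now +1; continue with (3/247)
flip (3/247) -> (247/3): both odd, 3 mod 4 = 3, 247 mod 4 = 3, so the flip contributes -1; sign now -1
(247/3): 247 mod 3 = 1, so (247/3) = (1/3)
reached (1/3) = 1, so the symbol is -1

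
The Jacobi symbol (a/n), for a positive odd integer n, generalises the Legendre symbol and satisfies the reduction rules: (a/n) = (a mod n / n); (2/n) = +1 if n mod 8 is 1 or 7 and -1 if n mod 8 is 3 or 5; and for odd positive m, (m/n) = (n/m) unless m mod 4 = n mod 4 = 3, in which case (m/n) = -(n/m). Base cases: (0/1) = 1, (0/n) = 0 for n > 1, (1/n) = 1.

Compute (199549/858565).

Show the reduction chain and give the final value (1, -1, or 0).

-1

flip (199549/858565) -> (858565/199549): both odd, 199549 mod 4 = 1, 858565 mod 4 = 1, so the flip contributes +1; sign now +1
(858565/199549): 858565 mod 199549 = 60369, so (858565/199549) = (60369/199549)
flip (60369/199549) -> (199549/60369): both odd, 60369 mod 4 = 1, 199549 mod 4 = 1, so the flip contributes +1; sign now +1
(199549/60369): 199549 mod 60369 = 18442, so (199549/60369) = (18442/60369)
factor out 2^1: 18442 = 2^1·9221; with 60369 mod 8 = 1, (2/60369) = +1; sign now +1; continue with (9221/60369)
flip (9221/60369) -> (60369/9221): both odd, 9221 mod 4 = 1, 60369 mod 4 = 1, so the flip contributes +1; sign now +1
(60369/9221): 60369 mod 9221 = 5043, so (60369/9221) = (5043/9221)
flip (5043/9221) -> (9221/5043): both odd, 5043 mod 4 = 3, 9221 mod 4 = 1, so the flip contributes +1; sign now +1
(9221/5043): 9221 mod 5043 = 4178, so (9221/5043) = (4178/5043)
factor out 2^1: 4178 = 2^1·2089; with 5043 mod 8 = 3, (2/5043) = -1; sign now -1; continue with (2089/5043)
flip (2089/5043) -> (5043/2089): both odd, 2089 mod 4 = 1, 5043 mod 4 = 3, so the flip contributes +1; sign now -1
(5043/2089): 5043 mod 2089 = 865, so (5043/2089) = (865/2089)
flip (865/2089) -> (2089/865): both odd, 865 mod 4 = 1, 2089 mod 4 = 1, so the flip contributes +1; sign now -1
(2089/865): 2089 mod 865 = 359, so (2089/865) = (359/865)
flip (359/865) -> (865/359): both odd, 359 mod 4 = 3, 865 mod 4 = 1, so the flip contributes +1; sign now -1
(865/359): 865 mod 359 = 147, so (865/359) = (147/359)
flip (147/359) -> (359/147): both odd, 147 mod 4 = 3, 359 mod 4 = 3, so the flip contributes -1; sign now +1
(359/147): 359 mod 147 = 65, so (359/147) = (65/147)
flip (65/147) -> (147/65): both odd, 65 mod 4 = 1, 147 mod 4 = 3, so the flip contributes +1; sign now +1
(147/65): 147 mod 65 = 17, so (147/65) = (17/65)
flip (17/65) -> (65/17): both odd, 17 mod 4 = 1, 65 mod 4 = 1, so the flip contributes +1; sign now +1
(65/17): 65 mod 17 = 14, so (65/17) = (14/17)
factor out 2^1: 14 = 2^1·7; with 17 mod 8 = 1, (2/17) = +1; sign now +1; continue with (7/17)
flip (7/17) -> (17/7): both odd, 7 mod 4 = 3, 17 mod 4 = 1, so the flip contributes +1; sign now +1
(17/7): 17 mod 7 = 3, so (17/7) = (3/7)
flip (3/7) -> (7/3): both odd, 3 mod 4 = 3, 7 mod 4 = 3, so the flip contributes -1; sign now -1
(7/3): 7 mod 3 = 1, so (7/3) = (1/3)
reached (1/3) = 1, so the symbol is -1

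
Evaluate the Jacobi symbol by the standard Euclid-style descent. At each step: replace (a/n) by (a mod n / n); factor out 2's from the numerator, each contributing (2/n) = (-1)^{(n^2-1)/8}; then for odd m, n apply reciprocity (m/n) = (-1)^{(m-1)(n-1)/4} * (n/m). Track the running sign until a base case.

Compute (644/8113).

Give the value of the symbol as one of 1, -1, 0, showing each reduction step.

factor out 2^2: 644 = 2^2·161; with 8113 mod 8 = 1, (2/8113) = +1; sign now +1; continue with (161/8113)
flip (161/8113) -> (8113/161): both odd, 161 mod 4 = 1, 8113 mod 4 = 1, so the flip contributes +1; sign now +1
(8113/161): 8113 mod 161 = 63, so (8113/161) = (63/161)
flip (63/161) -> (161/63): both odd, 63 mod 4 = 3, 161 mod 4 = 1, so the flip contributes +1; sign now +1
(161/63): 161 mod 63 = 35, so (161/63) = (35/63)
flip (35/63) -> (63/35): both odd, 35 mod 4 = 3, 63 mod 4 = 3, so the flip contributes -1; sign now -1
(63/35): 63 mod 35 = 28, so (63/35) = (28/35)
factor out 2^2: 28 = 2^2·7; with 35 mod 8 = 3, (2/35) = -1; sign now -1; continue with (7/35)
flip (7/35) -> (35/7): both odd, 7 mod 4 = 3, 35 mod 4 = 3, so the flip contributes -1; sign now +1
(35/7): 35 mod 7 = 0, so (35/7) = (0/7)
reached (0/7); gcd(a, n) > 1, so (0/7) = 0 and the symbol is 0

0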